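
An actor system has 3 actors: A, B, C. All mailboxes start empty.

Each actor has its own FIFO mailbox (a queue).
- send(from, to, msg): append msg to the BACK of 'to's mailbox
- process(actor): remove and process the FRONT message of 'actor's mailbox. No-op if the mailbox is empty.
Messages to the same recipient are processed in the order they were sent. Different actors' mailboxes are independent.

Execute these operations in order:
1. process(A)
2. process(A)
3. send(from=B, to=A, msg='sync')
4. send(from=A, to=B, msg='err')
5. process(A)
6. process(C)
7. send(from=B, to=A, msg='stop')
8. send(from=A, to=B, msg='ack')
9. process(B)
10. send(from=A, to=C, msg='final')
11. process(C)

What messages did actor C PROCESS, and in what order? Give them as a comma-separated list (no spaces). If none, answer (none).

After 1 (process(A)): A:[] B:[] C:[]
After 2 (process(A)): A:[] B:[] C:[]
After 3 (send(from=B, to=A, msg='sync')): A:[sync] B:[] C:[]
After 4 (send(from=A, to=B, msg='err')): A:[sync] B:[err] C:[]
After 5 (process(A)): A:[] B:[err] C:[]
After 6 (process(C)): A:[] B:[err] C:[]
After 7 (send(from=B, to=A, msg='stop')): A:[stop] B:[err] C:[]
After 8 (send(from=A, to=B, msg='ack')): A:[stop] B:[err,ack] C:[]
After 9 (process(B)): A:[stop] B:[ack] C:[]
After 10 (send(from=A, to=C, msg='final')): A:[stop] B:[ack] C:[final]
After 11 (process(C)): A:[stop] B:[ack] C:[]

Answer: final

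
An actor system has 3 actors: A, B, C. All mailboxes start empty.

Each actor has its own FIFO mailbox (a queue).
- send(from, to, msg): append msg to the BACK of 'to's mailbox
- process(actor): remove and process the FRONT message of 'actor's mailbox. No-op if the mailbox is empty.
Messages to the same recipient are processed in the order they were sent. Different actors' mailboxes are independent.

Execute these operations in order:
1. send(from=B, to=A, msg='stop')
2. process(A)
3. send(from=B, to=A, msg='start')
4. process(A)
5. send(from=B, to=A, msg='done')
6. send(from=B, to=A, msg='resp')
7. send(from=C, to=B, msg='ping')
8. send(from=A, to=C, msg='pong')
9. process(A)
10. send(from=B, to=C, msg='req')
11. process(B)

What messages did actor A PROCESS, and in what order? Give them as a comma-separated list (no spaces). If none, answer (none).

Answer: stop,start,done

Derivation:
After 1 (send(from=B, to=A, msg='stop')): A:[stop] B:[] C:[]
After 2 (process(A)): A:[] B:[] C:[]
After 3 (send(from=B, to=A, msg='start')): A:[start] B:[] C:[]
After 4 (process(A)): A:[] B:[] C:[]
After 5 (send(from=B, to=A, msg='done')): A:[done] B:[] C:[]
After 6 (send(from=B, to=A, msg='resp')): A:[done,resp] B:[] C:[]
After 7 (send(from=C, to=B, msg='ping')): A:[done,resp] B:[ping] C:[]
After 8 (send(from=A, to=C, msg='pong')): A:[done,resp] B:[ping] C:[pong]
After 9 (process(A)): A:[resp] B:[ping] C:[pong]
After 10 (send(from=B, to=C, msg='req')): A:[resp] B:[ping] C:[pong,req]
After 11 (process(B)): A:[resp] B:[] C:[pong,req]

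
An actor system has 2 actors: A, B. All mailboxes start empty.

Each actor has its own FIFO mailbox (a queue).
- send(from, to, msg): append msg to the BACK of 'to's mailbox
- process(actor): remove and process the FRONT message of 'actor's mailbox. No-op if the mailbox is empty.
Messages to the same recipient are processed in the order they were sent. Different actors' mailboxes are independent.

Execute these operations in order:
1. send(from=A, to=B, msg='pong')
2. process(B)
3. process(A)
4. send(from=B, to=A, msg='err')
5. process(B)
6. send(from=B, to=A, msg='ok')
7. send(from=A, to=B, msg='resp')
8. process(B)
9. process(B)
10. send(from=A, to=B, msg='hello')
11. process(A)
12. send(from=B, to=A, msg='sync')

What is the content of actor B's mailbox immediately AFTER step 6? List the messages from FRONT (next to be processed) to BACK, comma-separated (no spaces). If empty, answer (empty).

After 1 (send(from=A, to=B, msg='pong')): A:[] B:[pong]
After 2 (process(B)): A:[] B:[]
After 3 (process(A)): A:[] B:[]
After 4 (send(from=B, to=A, msg='err')): A:[err] B:[]
After 5 (process(B)): A:[err] B:[]
After 6 (send(from=B, to=A, msg='ok')): A:[err,ok] B:[]

(empty)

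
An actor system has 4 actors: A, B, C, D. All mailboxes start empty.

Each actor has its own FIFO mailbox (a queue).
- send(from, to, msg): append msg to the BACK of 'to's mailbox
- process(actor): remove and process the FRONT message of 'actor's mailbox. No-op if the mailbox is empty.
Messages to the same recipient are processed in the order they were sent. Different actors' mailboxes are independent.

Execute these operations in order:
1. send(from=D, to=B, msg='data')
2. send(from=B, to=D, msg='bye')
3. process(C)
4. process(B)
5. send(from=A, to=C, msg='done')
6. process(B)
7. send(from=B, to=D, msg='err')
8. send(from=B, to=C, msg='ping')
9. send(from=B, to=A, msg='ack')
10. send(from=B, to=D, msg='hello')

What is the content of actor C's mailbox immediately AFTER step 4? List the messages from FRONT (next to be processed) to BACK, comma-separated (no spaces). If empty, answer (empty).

After 1 (send(from=D, to=B, msg='data')): A:[] B:[data] C:[] D:[]
After 2 (send(from=B, to=D, msg='bye')): A:[] B:[data] C:[] D:[bye]
After 3 (process(C)): A:[] B:[data] C:[] D:[bye]
After 4 (process(B)): A:[] B:[] C:[] D:[bye]

(empty)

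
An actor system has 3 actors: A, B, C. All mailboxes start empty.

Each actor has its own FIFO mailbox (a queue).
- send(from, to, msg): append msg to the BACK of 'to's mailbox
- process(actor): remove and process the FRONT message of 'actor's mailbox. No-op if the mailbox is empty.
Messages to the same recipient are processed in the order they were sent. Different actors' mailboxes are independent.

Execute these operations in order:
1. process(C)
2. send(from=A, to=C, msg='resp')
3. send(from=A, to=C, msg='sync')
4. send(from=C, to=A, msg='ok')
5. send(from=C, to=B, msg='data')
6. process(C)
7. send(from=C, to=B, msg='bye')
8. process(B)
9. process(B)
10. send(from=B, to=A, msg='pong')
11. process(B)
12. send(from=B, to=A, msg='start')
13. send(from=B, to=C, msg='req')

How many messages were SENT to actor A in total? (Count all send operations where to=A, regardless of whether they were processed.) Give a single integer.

Answer: 3

Derivation:
After 1 (process(C)): A:[] B:[] C:[]
After 2 (send(from=A, to=C, msg='resp')): A:[] B:[] C:[resp]
After 3 (send(from=A, to=C, msg='sync')): A:[] B:[] C:[resp,sync]
After 4 (send(from=C, to=A, msg='ok')): A:[ok] B:[] C:[resp,sync]
After 5 (send(from=C, to=B, msg='data')): A:[ok] B:[data] C:[resp,sync]
After 6 (process(C)): A:[ok] B:[data] C:[sync]
After 7 (send(from=C, to=B, msg='bye')): A:[ok] B:[data,bye] C:[sync]
After 8 (process(B)): A:[ok] B:[bye] C:[sync]
After 9 (process(B)): A:[ok] B:[] C:[sync]
After 10 (send(from=B, to=A, msg='pong')): A:[ok,pong] B:[] C:[sync]
After 11 (process(B)): A:[ok,pong] B:[] C:[sync]
After 12 (send(from=B, to=A, msg='start')): A:[ok,pong,start] B:[] C:[sync]
After 13 (send(from=B, to=C, msg='req')): A:[ok,pong,start] B:[] C:[sync,req]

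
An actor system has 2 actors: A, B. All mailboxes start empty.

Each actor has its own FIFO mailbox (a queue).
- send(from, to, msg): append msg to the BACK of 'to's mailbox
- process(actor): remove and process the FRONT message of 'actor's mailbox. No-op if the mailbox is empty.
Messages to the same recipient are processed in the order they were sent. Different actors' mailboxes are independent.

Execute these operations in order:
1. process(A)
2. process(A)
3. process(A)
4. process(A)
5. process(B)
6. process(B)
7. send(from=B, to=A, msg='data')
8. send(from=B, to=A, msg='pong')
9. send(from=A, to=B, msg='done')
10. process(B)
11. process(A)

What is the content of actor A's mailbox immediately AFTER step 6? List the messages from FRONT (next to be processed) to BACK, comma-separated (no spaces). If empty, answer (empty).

After 1 (process(A)): A:[] B:[]
After 2 (process(A)): A:[] B:[]
After 3 (process(A)): A:[] B:[]
After 4 (process(A)): A:[] B:[]
After 5 (process(B)): A:[] B:[]
After 6 (process(B)): A:[] B:[]

(empty)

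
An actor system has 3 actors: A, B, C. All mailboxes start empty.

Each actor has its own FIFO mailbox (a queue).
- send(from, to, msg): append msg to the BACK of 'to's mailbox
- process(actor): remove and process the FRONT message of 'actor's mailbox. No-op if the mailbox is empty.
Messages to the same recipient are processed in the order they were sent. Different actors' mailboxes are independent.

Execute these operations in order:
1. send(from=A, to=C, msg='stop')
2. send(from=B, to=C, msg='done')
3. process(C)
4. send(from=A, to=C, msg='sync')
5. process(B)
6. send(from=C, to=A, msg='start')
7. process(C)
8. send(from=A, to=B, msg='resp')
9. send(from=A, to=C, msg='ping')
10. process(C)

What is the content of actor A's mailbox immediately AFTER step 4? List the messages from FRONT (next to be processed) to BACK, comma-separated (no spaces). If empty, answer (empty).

After 1 (send(from=A, to=C, msg='stop')): A:[] B:[] C:[stop]
After 2 (send(from=B, to=C, msg='done')): A:[] B:[] C:[stop,done]
After 3 (process(C)): A:[] B:[] C:[done]
After 4 (send(from=A, to=C, msg='sync')): A:[] B:[] C:[done,sync]

(empty)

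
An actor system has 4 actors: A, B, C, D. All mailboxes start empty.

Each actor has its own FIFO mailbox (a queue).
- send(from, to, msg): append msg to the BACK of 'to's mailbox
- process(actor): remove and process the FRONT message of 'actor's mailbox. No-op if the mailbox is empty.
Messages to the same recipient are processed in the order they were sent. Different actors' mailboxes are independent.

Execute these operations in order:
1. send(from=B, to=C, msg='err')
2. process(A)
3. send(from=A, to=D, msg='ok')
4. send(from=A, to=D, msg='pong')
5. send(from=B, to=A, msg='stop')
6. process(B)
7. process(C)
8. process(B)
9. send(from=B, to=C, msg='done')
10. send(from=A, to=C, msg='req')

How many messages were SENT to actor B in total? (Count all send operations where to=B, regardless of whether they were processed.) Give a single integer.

After 1 (send(from=B, to=C, msg='err')): A:[] B:[] C:[err] D:[]
After 2 (process(A)): A:[] B:[] C:[err] D:[]
After 3 (send(from=A, to=D, msg='ok')): A:[] B:[] C:[err] D:[ok]
After 4 (send(from=A, to=D, msg='pong')): A:[] B:[] C:[err] D:[ok,pong]
After 5 (send(from=B, to=A, msg='stop')): A:[stop] B:[] C:[err] D:[ok,pong]
After 6 (process(B)): A:[stop] B:[] C:[err] D:[ok,pong]
After 7 (process(C)): A:[stop] B:[] C:[] D:[ok,pong]
After 8 (process(B)): A:[stop] B:[] C:[] D:[ok,pong]
After 9 (send(from=B, to=C, msg='done')): A:[stop] B:[] C:[done] D:[ok,pong]
After 10 (send(from=A, to=C, msg='req')): A:[stop] B:[] C:[done,req] D:[ok,pong]

Answer: 0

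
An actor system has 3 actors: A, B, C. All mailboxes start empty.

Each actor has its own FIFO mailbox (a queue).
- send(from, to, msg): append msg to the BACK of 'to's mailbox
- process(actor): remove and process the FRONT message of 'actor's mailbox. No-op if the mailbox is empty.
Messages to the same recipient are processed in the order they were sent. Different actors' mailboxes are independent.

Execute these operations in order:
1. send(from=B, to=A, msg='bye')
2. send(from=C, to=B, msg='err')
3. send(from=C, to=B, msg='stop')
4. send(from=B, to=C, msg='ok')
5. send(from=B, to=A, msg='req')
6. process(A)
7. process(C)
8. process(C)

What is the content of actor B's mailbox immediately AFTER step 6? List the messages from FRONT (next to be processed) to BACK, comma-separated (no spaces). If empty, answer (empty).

After 1 (send(from=B, to=A, msg='bye')): A:[bye] B:[] C:[]
After 2 (send(from=C, to=B, msg='err')): A:[bye] B:[err] C:[]
After 3 (send(from=C, to=B, msg='stop')): A:[bye] B:[err,stop] C:[]
After 4 (send(from=B, to=C, msg='ok')): A:[bye] B:[err,stop] C:[ok]
After 5 (send(from=B, to=A, msg='req')): A:[bye,req] B:[err,stop] C:[ok]
After 6 (process(A)): A:[req] B:[err,stop] C:[ok]

err,stop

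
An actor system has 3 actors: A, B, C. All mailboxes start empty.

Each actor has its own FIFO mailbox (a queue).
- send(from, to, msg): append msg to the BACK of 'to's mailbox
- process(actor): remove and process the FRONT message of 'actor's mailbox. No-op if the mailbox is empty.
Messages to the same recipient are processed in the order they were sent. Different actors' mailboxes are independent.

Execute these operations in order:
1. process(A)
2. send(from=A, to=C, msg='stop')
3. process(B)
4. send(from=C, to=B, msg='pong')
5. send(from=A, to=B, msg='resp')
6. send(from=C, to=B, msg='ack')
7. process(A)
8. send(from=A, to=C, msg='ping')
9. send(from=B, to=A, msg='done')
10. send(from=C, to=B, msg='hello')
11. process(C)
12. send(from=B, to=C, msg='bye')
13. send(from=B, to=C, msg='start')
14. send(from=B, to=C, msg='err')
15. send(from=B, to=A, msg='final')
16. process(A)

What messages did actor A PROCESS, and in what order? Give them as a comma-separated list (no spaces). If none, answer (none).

After 1 (process(A)): A:[] B:[] C:[]
After 2 (send(from=A, to=C, msg='stop')): A:[] B:[] C:[stop]
After 3 (process(B)): A:[] B:[] C:[stop]
After 4 (send(from=C, to=B, msg='pong')): A:[] B:[pong] C:[stop]
After 5 (send(from=A, to=B, msg='resp')): A:[] B:[pong,resp] C:[stop]
After 6 (send(from=C, to=B, msg='ack')): A:[] B:[pong,resp,ack] C:[stop]
After 7 (process(A)): A:[] B:[pong,resp,ack] C:[stop]
After 8 (send(from=A, to=C, msg='ping')): A:[] B:[pong,resp,ack] C:[stop,ping]
After 9 (send(from=B, to=A, msg='done')): A:[done] B:[pong,resp,ack] C:[stop,ping]
After 10 (send(from=C, to=B, msg='hello')): A:[done] B:[pong,resp,ack,hello] C:[stop,ping]
After 11 (process(C)): A:[done] B:[pong,resp,ack,hello] C:[ping]
After 12 (send(from=B, to=C, msg='bye')): A:[done] B:[pong,resp,ack,hello] C:[ping,bye]
After 13 (send(from=B, to=C, msg='start')): A:[done] B:[pong,resp,ack,hello] C:[ping,bye,start]
After 14 (send(from=B, to=C, msg='err')): A:[done] B:[pong,resp,ack,hello] C:[ping,bye,start,err]
After 15 (send(from=B, to=A, msg='final')): A:[done,final] B:[pong,resp,ack,hello] C:[ping,bye,start,err]
After 16 (process(A)): A:[final] B:[pong,resp,ack,hello] C:[ping,bye,start,err]

Answer: done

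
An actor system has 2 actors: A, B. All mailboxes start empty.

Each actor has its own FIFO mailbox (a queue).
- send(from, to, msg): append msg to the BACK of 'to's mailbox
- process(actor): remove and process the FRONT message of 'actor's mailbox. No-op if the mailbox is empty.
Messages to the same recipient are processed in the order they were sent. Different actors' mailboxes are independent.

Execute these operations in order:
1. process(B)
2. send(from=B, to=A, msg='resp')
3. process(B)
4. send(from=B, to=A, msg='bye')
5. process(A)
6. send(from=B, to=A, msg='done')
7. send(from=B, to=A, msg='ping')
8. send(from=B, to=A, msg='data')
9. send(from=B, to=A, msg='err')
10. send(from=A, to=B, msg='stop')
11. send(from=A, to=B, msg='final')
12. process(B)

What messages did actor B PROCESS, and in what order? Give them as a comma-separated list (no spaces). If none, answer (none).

Answer: stop

Derivation:
After 1 (process(B)): A:[] B:[]
After 2 (send(from=B, to=A, msg='resp')): A:[resp] B:[]
After 3 (process(B)): A:[resp] B:[]
After 4 (send(from=B, to=A, msg='bye')): A:[resp,bye] B:[]
After 5 (process(A)): A:[bye] B:[]
After 6 (send(from=B, to=A, msg='done')): A:[bye,done] B:[]
After 7 (send(from=B, to=A, msg='ping')): A:[bye,done,ping] B:[]
After 8 (send(from=B, to=A, msg='data')): A:[bye,done,ping,data] B:[]
After 9 (send(from=B, to=A, msg='err')): A:[bye,done,ping,data,err] B:[]
After 10 (send(from=A, to=B, msg='stop')): A:[bye,done,ping,data,err] B:[stop]
After 11 (send(from=A, to=B, msg='final')): A:[bye,done,ping,data,err] B:[stop,final]
After 12 (process(B)): A:[bye,done,ping,data,err] B:[final]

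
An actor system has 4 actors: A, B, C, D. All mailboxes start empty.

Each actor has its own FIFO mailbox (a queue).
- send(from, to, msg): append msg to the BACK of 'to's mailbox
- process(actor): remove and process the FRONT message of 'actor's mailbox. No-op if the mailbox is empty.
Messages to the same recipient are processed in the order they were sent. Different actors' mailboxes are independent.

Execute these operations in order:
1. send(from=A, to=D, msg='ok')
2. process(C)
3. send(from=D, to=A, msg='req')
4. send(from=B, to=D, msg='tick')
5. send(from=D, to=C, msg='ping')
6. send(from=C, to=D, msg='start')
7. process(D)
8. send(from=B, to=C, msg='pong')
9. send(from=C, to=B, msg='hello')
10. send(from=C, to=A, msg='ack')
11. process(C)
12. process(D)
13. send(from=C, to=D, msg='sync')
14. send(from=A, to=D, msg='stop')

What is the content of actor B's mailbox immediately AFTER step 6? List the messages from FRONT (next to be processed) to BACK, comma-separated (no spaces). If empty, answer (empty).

After 1 (send(from=A, to=D, msg='ok')): A:[] B:[] C:[] D:[ok]
After 2 (process(C)): A:[] B:[] C:[] D:[ok]
After 3 (send(from=D, to=A, msg='req')): A:[req] B:[] C:[] D:[ok]
After 4 (send(from=B, to=D, msg='tick')): A:[req] B:[] C:[] D:[ok,tick]
After 5 (send(from=D, to=C, msg='ping')): A:[req] B:[] C:[ping] D:[ok,tick]
After 6 (send(from=C, to=D, msg='start')): A:[req] B:[] C:[ping] D:[ok,tick,start]

(empty)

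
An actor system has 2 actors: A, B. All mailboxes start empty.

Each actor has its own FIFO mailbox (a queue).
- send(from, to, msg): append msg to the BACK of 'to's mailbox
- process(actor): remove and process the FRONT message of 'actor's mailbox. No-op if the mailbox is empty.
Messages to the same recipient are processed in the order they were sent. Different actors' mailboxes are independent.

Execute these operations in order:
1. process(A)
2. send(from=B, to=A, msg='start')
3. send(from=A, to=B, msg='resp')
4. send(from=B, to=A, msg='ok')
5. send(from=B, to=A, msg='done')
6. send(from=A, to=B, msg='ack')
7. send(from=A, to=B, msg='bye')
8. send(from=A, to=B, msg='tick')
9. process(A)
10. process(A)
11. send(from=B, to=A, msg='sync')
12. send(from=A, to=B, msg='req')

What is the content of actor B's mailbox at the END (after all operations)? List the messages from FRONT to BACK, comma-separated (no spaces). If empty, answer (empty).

Answer: resp,ack,bye,tick,req

Derivation:
After 1 (process(A)): A:[] B:[]
After 2 (send(from=B, to=A, msg='start')): A:[start] B:[]
After 3 (send(from=A, to=B, msg='resp')): A:[start] B:[resp]
After 4 (send(from=B, to=A, msg='ok')): A:[start,ok] B:[resp]
After 5 (send(from=B, to=A, msg='done')): A:[start,ok,done] B:[resp]
After 6 (send(from=A, to=B, msg='ack')): A:[start,ok,done] B:[resp,ack]
After 7 (send(from=A, to=B, msg='bye')): A:[start,ok,done] B:[resp,ack,bye]
After 8 (send(from=A, to=B, msg='tick')): A:[start,ok,done] B:[resp,ack,bye,tick]
After 9 (process(A)): A:[ok,done] B:[resp,ack,bye,tick]
After 10 (process(A)): A:[done] B:[resp,ack,bye,tick]
After 11 (send(from=B, to=A, msg='sync')): A:[done,sync] B:[resp,ack,bye,tick]
After 12 (send(from=A, to=B, msg='req')): A:[done,sync] B:[resp,ack,bye,tick,req]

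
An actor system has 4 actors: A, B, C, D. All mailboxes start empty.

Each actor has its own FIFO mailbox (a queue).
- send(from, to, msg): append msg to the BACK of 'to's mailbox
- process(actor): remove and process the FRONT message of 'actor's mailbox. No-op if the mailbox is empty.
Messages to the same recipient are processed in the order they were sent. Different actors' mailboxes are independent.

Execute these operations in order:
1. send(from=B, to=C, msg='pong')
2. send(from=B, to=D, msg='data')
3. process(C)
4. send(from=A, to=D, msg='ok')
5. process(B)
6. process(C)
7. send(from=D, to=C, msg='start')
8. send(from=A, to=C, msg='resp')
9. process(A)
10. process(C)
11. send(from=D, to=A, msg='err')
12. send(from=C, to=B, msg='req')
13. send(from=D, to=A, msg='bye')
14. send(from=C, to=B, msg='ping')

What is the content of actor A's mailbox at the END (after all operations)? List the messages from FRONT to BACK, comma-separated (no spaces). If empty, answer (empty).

Answer: err,bye

Derivation:
After 1 (send(from=B, to=C, msg='pong')): A:[] B:[] C:[pong] D:[]
After 2 (send(from=B, to=D, msg='data')): A:[] B:[] C:[pong] D:[data]
After 3 (process(C)): A:[] B:[] C:[] D:[data]
After 4 (send(from=A, to=D, msg='ok')): A:[] B:[] C:[] D:[data,ok]
After 5 (process(B)): A:[] B:[] C:[] D:[data,ok]
After 6 (process(C)): A:[] B:[] C:[] D:[data,ok]
After 7 (send(from=D, to=C, msg='start')): A:[] B:[] C:[start] D:[data,ok]
After 8 (send(from=A, to=C, msg='resp')): A:[] B:[] C:[start,resp] D:[data,ok]
After 9 (process(A)): A:[] B:[] C:[start,resp] D:[data,ok]
After 10 (process(C)): A:[] B:[] C:[resp] D:[data,ok]
After 11 (send(from=D, to=A, msg='err')): A:[err] B:[] C:[resp] D:[data,ok]
After 12 (send(from=C, to=B, msg='req')): A:[err] B:[req] C:[resp] D:[data,ok]
After 13 (send(from=D, to=A, msg='bye')): A:[err,bye] B:[req] C:[resp] D:[data,ok]
After 14 (send(from=C, to=B, msg='ping')): A:[err,bye] B:[req,ping] C:[resp] D:[data,ok]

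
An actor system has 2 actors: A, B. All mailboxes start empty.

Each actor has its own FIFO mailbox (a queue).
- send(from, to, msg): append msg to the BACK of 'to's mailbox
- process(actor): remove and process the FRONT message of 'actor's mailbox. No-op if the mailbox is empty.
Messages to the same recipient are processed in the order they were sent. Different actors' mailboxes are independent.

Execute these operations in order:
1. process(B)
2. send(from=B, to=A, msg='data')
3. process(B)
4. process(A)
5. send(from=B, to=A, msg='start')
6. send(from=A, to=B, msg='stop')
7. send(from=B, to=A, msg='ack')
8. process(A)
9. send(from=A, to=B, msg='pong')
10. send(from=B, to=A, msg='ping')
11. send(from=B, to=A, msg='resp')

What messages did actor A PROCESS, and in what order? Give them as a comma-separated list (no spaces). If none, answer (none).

Answer: data,start

Derivation:
After 1 (process(B)): A:[] B:[]
After 2 (send(from=B, to=A, msg='data')): A:[data] B:[]
After 3 (process(B)): A:[data] B:[]
After 4 (process(A)): A:[] B:[]
After 5 (send(from=B, to=A, msg='start')): A:[start] B:[]
After 6 (send(from=A, to=B, msg='stop')): A:[start] B:[stop]
After 7 (send(from=B, to=A, msg='ack')): A:[start,ack] B:[stop]
After 8 (process(A)): A:[ack] B:[stop]
After 9 (send(from=A, to=B, msg='pong')): A:[ack] B:[stop,pong]
After 10 (send(from=B, to=A, msg='ping')): A:[ack,ping] B:[stop,pong]
After 11 (send(from=B, to=A, msg='resp')): A:[ack,ping,resp] B:[stop,pong]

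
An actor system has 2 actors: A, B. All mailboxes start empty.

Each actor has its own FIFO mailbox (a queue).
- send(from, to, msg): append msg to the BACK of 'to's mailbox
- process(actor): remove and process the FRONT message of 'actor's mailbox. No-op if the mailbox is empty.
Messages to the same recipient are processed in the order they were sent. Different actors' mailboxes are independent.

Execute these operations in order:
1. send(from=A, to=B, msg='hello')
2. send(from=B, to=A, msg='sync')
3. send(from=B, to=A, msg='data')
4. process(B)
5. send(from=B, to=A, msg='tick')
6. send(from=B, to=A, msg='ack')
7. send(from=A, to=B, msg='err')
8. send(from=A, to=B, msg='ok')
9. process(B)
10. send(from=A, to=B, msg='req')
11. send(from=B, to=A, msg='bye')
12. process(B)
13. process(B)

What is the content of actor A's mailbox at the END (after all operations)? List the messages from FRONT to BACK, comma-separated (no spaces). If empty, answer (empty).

After 1 (send(from=A, to=B, msg='hello')): A:[] B:[hello]
After 2 (send(from=B, to=A, msg='sync')): A:[sync] B:[hello]
After 3 (send(from=B, to=A, msg='data')): A:[sync,data] B:[hello]
After 4 (process(B)): A:[sync,data] B:[]
After 5 (send(from=B, to=A, msg='tick')): A:[sync,data,tick] B:[]
After 6 (send(from=B, to=A, msg='ack')): A:[sync,data,tick,ack] B:[]
After 7 (send(from=A, to=B, msg='err')): A:[sync,data,tick,ack] B:[err]
After 8 (send(from=A, to=B, msg='ok')): A:[sync,data,tick,ack] B:[err,ok]
After 9 (process(B)): A:[sync,data,tick,ack] B:[ok]
After 10 (send(from=A, to=B, msg='req')): A:[sync,data,tick,ack] B:[ok,req]
After 11 (send(from=B, to=A, msg='bye')): A:[sync,data,tick,ack,bye] B:[ok,req]
After 12 (process(B)): A:[sync,data,tick,ack,bye] B:[req]
After 13 (process(B)): A:[sync,data,tick,ack,bye] B:[]

Answer: sync,data,tick,ack,bye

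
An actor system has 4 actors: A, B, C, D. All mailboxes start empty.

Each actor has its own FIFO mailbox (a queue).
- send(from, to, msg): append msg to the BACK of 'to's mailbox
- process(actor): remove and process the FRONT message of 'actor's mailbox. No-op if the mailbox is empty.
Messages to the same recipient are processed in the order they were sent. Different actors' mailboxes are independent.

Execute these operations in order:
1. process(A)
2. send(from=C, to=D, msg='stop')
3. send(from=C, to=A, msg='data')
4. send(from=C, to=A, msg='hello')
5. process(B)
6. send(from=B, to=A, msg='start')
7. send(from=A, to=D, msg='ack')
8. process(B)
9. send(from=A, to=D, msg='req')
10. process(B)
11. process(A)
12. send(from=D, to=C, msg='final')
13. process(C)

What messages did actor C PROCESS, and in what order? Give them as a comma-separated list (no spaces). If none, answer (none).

Answer: final

Derivation:
After 1 (process(A)): A:[] B:[] C:[] D:[]
After 2 (send(from=C, to=D, msg='stop')): A:[] B:[] C:[] D:[stop]
After 3 (send(from=C, to=A, msg='data')): A:[data] B:[] C:[] D:[stop]
After 4 (send(from=C, to=A, msg='hello')): A:[data,hello] B:[] C:[] D:[stop]
After 5 (process(B)): A:[data,hello] B:[] C:[] D:[stop]
After 6 (send(from=B, to=A, msg='start')): A:[data,hello,start] B:[] C:[] D:[stop]
After 7 (send(from=A, to=D, msg='ack')): A:[data,hello,start] B:[] C:[] D:[stop,ack]
After 8 (process(B)): A:[data,hello,start] B:[] C:[] D:[stop,ack]
After 9 (send(from=A, to=D, msg='req')): A:[data,hello,start] B:[] C:[] D:[stop,ack,req]
After 10 (process(B)): A:[data,hello,start] B:[] C:[] D:[stop,ack,req]
After 11 (process(A)): A:[hello,start] B:[] C:[] D:[stop,ack,req]
After 12 (send(from=D, to=C, msg='final')): A:[hello,start] B:[] C:[final] D:[stop,ack,req]
After 13 (process(C)): A:[hello,start] B:[] C:[] D:[stop,ack,req]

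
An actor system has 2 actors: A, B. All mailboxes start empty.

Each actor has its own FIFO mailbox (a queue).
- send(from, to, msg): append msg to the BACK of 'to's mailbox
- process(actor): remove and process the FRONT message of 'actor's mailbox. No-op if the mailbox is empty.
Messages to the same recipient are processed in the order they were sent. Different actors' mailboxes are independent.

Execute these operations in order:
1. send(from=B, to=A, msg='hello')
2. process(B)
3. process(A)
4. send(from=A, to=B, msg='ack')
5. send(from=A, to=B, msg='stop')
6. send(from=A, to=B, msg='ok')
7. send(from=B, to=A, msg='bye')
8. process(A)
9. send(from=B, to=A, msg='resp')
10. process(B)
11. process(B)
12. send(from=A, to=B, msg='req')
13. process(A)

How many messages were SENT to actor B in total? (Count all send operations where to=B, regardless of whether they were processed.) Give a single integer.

After 1 (send(from=B, to=A, msg='hello')): A:[hello] B:[]
After 2 (process(B)): A:[hello] B:[]
After 3 (process(A)): A:[] B:[]
After 4 (send(from=A, to=B, msg='ack')): A:[] B:[ack]
After 5 (send(from=A, to=B, msg='stop')): A:[] B:[ack,stop]
After 6 (send(from=A, to=B, msg='ok')): A:[] B:[ack,stop,ok]
After 7 (send(from=B, to=A, msg='bye')): A:[bye] B:[ack,stop,ok]
After 8 (process(A)): A:[] B:[ack,stop,ok]
After 9 (send(from=B, to=A, msg='resp')): A:[resp] B:[ack,stop,ok]
After 10 (process(B)): A:[resp] B:[stop,ok]
After 11 (process(B)): A:[resp] B:[ok]
After 12 (send(from=A, to=B, msg='req')): A:[resp] B:[ok,req]
After 13 (process(A)): A:[] B:[ok,req]

Answer: 4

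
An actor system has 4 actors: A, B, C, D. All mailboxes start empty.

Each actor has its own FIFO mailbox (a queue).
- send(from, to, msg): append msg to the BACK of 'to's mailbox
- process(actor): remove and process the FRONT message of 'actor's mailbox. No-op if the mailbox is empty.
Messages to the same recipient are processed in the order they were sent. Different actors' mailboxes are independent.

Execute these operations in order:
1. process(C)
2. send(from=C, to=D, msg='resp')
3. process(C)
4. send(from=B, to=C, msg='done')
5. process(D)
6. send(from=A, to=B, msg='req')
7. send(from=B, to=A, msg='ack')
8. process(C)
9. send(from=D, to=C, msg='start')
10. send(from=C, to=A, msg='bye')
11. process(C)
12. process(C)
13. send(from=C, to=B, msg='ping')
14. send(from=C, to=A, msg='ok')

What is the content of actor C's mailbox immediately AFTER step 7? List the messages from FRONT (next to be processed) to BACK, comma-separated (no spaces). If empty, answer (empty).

After 1 (process(C)): A:[] B:[] C:[] D:[]
After 2 (send(from=C, to=D, msg='resp')): A:[] B:[] C:[] D:[resp]
After 3 (process(C)): A:[] B:[] C:[] D:[resp]
After 4 (send(from=B, to=C, msg='done')): A:[] B:[] C:[done] D:[resp]
After 5 (process(D)): A:[] B:[] C:[done] D:[]
After 6 (send(from=A, to=B, msg='req')): A:[] B:[req] C:[done] D:[]
After 7 (send(from=B, to=A, msg='ack')): A:[ack] B:[req] C:[done] D:[]

done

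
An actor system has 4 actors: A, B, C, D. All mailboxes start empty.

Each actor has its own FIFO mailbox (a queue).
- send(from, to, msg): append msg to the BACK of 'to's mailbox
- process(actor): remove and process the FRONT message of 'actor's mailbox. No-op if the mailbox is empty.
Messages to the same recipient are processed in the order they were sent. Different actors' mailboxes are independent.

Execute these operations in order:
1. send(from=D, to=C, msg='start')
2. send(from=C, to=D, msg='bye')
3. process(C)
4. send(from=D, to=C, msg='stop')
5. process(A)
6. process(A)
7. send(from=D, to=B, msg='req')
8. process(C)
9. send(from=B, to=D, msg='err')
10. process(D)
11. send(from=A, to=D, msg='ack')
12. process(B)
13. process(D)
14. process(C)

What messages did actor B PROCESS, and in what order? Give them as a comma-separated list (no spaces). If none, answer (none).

Answer: req

Derivation:
After 1 (send(from=D, to=C, msg='start')): A:[] B:[] C:[start] D:[]
After 2 (send(from=C, to=D, msg='bye')): A:[] B:[] C:[start] D:[bye]
After 3 (process(C)): A:[] B:[] C:[] D:[bye]
After 4 (send(from=D, to=C, msg='stop')): A:[] B:[] C:[stop] D:[bye]
After 5 (process(A)): A:[] B:[] C:[stop] D:[bye]
After 6 (process(A)): A:[] B:[] C:[stop] D:[bye]
After 7 (send(from=D, to=B, msg='req')): A:[] B:[req] C:[stop] D:[bye]
After 8 (process(C)): A:[] B:[req] C:[] D:[bye]
After 9 (send(from=B, to=D, msg='err')): A:[] B:[req] C:[] D:[bye,err]
After 10 (process(D)): A:[] B:[req] C:[] D:[err]
After 11 (send(from=A, to=D, msg='ack')): A:[] B:[req] C:[] D:[err,ack]
After 12 (process(B)): A:[] B:[] C:[] D:[err,ack]
After 13 (process(D)): A:[] B:[] C:[] D:[ack]
After 14 (process(C)): A:[] B:[] C:[] D:[ack]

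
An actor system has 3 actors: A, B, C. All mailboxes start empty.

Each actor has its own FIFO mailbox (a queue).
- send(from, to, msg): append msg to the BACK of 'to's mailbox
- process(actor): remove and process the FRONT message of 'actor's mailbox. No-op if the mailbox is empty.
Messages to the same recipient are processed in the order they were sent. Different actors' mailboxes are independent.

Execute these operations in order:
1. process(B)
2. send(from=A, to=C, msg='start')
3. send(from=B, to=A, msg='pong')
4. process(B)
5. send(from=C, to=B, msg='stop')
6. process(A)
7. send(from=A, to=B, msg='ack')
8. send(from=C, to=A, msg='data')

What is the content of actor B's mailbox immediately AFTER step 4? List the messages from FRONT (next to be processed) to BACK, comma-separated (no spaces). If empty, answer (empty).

After 1 (process(B)): A:[] B:[] C:[]
After 2 (send(from=A, to=C, msg='start')): A:[] B:[] C:[start]
After 3 (send(from=B, to=A, msg='pong')): A:[pong] B:[] C:[start]
After 4 (process(B)): A:[pong] B:[] C:[start]

(empty)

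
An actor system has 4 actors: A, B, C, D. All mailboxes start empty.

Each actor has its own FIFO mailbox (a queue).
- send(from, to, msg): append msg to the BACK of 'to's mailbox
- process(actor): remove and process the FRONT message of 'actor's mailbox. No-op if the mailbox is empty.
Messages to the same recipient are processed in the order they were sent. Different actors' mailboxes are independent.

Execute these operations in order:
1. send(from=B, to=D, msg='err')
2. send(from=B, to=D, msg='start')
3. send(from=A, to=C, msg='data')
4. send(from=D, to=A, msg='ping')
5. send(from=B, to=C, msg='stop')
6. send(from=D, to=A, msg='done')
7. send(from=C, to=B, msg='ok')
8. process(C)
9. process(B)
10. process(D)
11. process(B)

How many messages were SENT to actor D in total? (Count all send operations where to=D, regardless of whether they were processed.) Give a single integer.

After 1 (send(from=B, to=D, msg='err')): A:[] B:[] C:[] D:[err]
After 2 (send(from=B, to=D, msg='start')): A:[] B:[] C:[] D:[err,start]
After 3 (send(from=A, to=C, msg='data')): A:[] B:[] C:[data] D:[err,start]
After 4 (send(from=D, to=A, msg='ping')): A:[ping] B:[] C:[data] D:[err,start]
After 5 (send(from=B, to=C, msg='stop')): A:[ping] B:[] C:[data,stop] D:[err,start]
After 6 (send(from=D, to=A, msg='done')): A:[ping,done] B:[] C:[data,stop] D:[err,start]
After 7 (send(from=C, to=B, msg='ok')): A:[ping,done] B:[ok] C:[data,stop] D:[err,start]
After 8 (process(C)): A:[ping,done] B:[ok] C:[stop] D:[err,start]
After 9 (process(B)): A:[ping,done] B:[] C:[stop] D:[err,start]
After 10 (process(D)): A:[ping,done] B:[] C:[stop] D:[start]
After 11 (process(B)): A:[ping,done] B:[] C:[stop] D:[start]

Answer: 2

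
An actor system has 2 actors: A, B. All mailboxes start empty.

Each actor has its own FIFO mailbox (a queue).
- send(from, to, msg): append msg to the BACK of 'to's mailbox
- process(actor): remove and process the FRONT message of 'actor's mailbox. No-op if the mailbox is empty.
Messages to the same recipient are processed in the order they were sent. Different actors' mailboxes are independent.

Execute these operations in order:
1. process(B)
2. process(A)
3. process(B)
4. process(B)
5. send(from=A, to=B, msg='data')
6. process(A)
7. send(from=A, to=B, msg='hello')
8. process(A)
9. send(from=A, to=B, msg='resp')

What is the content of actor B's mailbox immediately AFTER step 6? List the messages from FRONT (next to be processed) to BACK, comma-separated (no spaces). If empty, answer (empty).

After 1 (process(B)): A:[] B:[]
After 2 (process(A)): A:[] B:[]
After 3 (process(B)): A:[] B:[]
After 4 (process(B)): A:[] B:[]
After 5 (send(from=A, to=B, msg='data')): A:[] B:[data]
After 6 (process(A)): A:[] B:[data]

data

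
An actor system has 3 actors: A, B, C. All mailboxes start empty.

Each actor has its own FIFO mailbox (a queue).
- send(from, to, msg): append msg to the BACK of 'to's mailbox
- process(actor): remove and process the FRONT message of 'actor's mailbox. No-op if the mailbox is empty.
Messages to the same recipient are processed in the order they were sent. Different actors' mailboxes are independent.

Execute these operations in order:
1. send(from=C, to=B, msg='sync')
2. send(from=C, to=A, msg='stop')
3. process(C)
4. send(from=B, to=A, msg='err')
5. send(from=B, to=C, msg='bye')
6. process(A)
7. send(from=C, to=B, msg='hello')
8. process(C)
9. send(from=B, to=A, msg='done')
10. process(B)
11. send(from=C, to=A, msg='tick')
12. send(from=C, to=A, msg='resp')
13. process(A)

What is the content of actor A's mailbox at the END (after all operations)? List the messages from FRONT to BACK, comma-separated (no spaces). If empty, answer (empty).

After 1 (send(from=C, to=B, msg='sync')): A:[] B:[sync] C:[]
After 2 (send(from=C, to=A, msg='stop')): A:[stop] B:[sync] C:[]
After 3 (process(C)): A:[stop] B:[sync] C:[]
After 4 (send(from=B, to=A, msg='err')): A:[stop,err] B:[sync] C:[]
After 5 (send(from=B, to=C, msg='bye')): A:[stop,err] B:[sync] C:[bye]
After 6 (process(A)): A:[err] B:[sync] C:[bye]
After 7 (send(from=C, to=B, msg='hello')): A:[err] B:[sync,hello] C:[bye]
After 8 (process(C)): A:[err] B:[sync,hello] C:[]
After 9 (send(from=B, to=A, msg='done')): A:[err,done] B:[sync,hello] C:[]
After 10 (process(B)): A:[err,done] B:[hello] C:[]
After 11 (send(from=C, to=A, msg='tick')): A:[err,done,tick] B:[hello] C:[]
After 12 (send(from=C, to=A, msg='resp')): A:[err,done,tick,resp] B:[hello] C:[]
After 13 (process(A)): A:[done,tick,resp] B:[hello] C:[]

Answer: done,tick,resp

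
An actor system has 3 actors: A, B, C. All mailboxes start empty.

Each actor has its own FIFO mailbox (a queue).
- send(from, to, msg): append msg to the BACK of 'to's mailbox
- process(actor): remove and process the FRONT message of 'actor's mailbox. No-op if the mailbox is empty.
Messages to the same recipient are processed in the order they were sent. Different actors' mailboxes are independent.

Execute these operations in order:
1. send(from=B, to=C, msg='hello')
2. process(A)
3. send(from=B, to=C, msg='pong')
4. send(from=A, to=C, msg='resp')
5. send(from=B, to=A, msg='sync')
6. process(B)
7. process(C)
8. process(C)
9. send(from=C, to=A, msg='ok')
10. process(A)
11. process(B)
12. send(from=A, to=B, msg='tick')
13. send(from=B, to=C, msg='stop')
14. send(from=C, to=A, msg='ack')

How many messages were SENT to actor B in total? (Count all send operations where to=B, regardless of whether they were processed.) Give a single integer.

Answer: 1

Derivation:
After 1 (send(from=B, to=C, msg='hello')): A:[] B:[] C:[hello]
After 2 (process(A)): A:[] B:[] C:[hello]
After 3 (send(from=B, to=C, msg='pong')): A:[] B:[] C:[hello,pong]
After 4 (send(from=A, to=C, msg='resp')): A:[] B:[] C:[hello,pong,resp]
After 5 (send(from=B, to=A, msg='sync')): A:[sync] B:[] C:[hello,pong,resp]
After 6 (process(B)): A:[sync] B:[] C:[hello,pong,resp]
After 7 (process(C)): A:[sync] B:[] C:[pong,resp]
After 8 (process(C)): A:[sync] B:[] C:[resp]
After 9 (send(from=C, to=A, msg='ok')): A:[sync,ok] B:[] C:[resp]
After 10 (process(A)): A:[ok] B:[] C:[resp]
After 11 (process(B)): A:[ok] B:[] C:[resp]
After 12 (send(from=A, to=B, msg='tick')): A:[ok] B:[tick] C:[resp]
After 13 (send(from=B, to=C, msg='stop')): A:[ok] B:[tick] C:[resp,stop]
After 14 (send(from=C, to=A, msg='ack')): A:[ok,ack] B:[tick] C:[resp,stop]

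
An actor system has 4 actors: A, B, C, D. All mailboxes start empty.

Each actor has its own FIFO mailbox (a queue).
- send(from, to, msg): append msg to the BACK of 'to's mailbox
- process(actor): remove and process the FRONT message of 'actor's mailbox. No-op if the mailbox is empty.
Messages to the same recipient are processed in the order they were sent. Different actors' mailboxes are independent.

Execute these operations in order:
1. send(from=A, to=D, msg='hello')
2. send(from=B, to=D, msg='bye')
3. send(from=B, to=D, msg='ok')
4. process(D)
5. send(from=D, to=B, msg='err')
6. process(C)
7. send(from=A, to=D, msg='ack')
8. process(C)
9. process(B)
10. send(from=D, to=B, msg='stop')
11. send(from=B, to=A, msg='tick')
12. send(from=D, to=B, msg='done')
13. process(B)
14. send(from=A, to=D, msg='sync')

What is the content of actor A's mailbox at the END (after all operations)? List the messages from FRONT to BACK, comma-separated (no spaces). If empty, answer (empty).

Answer: tick

Derivation:
After 1 (send(from=A, to=D, msg='hello')): A:[] B:[] C:[] D:[hello]
After 2 (send(from=B, to=D, msg='bye')): A:[] B:[] C:[] D:[hello,bye]
After 3 (send(from=B, to=D, msg='ok')): A:[] B:[] C:[] D:[hello,bye,ok]
After 4 (process(D)): A:[] B:[] C:[] D:[bye,ok]
After 5 (send(from=D, to=B, msg='err')): A:[] B:[err] C:[] D:[bye,ok]
After 6 (process(C)): A:[] B:[err] C:[] D:[bye,ok]
After 7 (send(from=A, to=D, msg='ack')): A:[] B:[err] C:[] D:[bye,ok,ack]
After 8 (process(C)): A:[] B:[err] C:[] D:[bye,ok,ack]
After 9 (process(B)): A:[] B:[] C:[] D:[bye,ok,ack]
After 10 (send(from=D, to=B, msg='stop')): A:[] B:[stop] C:[] D:[bye,ok,ack]
After 11 (send(from=B, to=A, msg='tick')): A:[tick] B:[stop] C:[] D:[bye,ok,ack]
After 12 (send(from=D, to=B, msg='done')): A:[tick] B:[stop,done] C:[] D:[bye,ok,ack]
After 13 (process(B)): A:[tick] B:[done] C:[] D:[bye,ok,ack]
After 14 (send(from=A, to=D, msg='sync')): A:[tick] B:[done] C:[] D:[bye,ok,ack,sync]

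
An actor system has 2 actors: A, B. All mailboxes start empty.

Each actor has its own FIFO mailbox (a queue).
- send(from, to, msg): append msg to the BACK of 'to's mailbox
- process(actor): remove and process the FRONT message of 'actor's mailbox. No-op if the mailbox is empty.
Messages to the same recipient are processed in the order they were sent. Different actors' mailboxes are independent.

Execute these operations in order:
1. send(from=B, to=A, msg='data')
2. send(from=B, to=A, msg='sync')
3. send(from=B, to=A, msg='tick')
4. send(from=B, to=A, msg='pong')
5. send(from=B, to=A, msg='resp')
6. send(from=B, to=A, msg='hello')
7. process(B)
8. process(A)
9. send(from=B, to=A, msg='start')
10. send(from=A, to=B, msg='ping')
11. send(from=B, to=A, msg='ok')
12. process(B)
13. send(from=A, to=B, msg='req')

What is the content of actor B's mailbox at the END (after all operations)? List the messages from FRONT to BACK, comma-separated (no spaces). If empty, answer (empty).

After 1 (send(from=B, to=A, msg='data')): A:[data] B:[]
After 2 (send(from=B, to=A, msg='sync')): A:[data,sync] B:[]
After 3 (send(from=B, to=A, msg='tick')): A:[data,sync,tick] B:[]
After 4 (send(from=B, to=A, msg='pong')): A:[data,sync,tick,pong] B:[]
After 5 (send(from=B, to=A, msg='resp')): A:[data,sync,tick,pong,resp] B:[]
After 6 (send(from=B, to=A, msg='hello')): A:[data,sync,tick,pong,resp,hello] B:[]
After 7 (process(B)): A:[data,sync,tick,pong,resp,hello] B:[]
After 8 (process(A)): A:[sync,tick,pong,resp,hello] B:[]
After 9 (send(from=B, to=A, msg='start')): A:[sync,tick,pong,resp,hello,start] B:[]
After 10 (send(from=A, to=B, msg='ping')): A:[sync,tick,pong,resp,hello,start] B:[ping]
After 11 (send(from=B, to=A, msg='ok')): A:[sync,tick,pong,resp,hello,start,ok] B:[ping]
After 12 (process(B)): A:[sync,tick,pong,resp,hello,start,ok] B:[]
After 13 (send(from=A, to=B, msg='req')): A:[sync,tick,pong,resp,hello,start,ok] B:[req]

Answer: req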